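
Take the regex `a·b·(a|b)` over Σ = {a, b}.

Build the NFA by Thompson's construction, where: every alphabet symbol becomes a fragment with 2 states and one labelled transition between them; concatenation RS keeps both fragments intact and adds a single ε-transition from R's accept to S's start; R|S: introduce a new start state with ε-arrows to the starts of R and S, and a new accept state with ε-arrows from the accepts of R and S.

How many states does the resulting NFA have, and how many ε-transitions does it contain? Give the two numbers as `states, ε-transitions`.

Per subexpression:
Each of the 4 symbol leaves contributes 2 states and 0 ε-transitions.
  a|b = 6 states, 4 ε-transitions
  a·b·(a|b) = 10 states, 6 ε-transitions

10, 6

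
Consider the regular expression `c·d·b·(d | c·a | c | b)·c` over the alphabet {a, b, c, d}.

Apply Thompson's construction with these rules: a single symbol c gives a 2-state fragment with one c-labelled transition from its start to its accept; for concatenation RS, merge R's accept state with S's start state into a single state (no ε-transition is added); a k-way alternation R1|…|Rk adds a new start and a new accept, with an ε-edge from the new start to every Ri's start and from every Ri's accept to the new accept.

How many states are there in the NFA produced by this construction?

15

By structural recursion:
Each of the 9 symbol leaves contributes a 2-state fragment.
  c·a : 3 states
  d | c·a | c | b : 11 states
  c·d·b·(d | c·a | c | b)·c : 15 states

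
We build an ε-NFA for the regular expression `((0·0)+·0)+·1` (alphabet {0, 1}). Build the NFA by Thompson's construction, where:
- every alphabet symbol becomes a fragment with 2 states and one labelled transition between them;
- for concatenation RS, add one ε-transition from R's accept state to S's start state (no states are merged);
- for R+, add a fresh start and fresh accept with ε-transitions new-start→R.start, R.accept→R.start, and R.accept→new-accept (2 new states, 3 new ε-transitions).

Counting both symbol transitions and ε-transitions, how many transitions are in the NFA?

Recursing over subexpressions:
Each of the 4 symbol leaves contributes 1 transition (1 symbol, 0 ε).
  0·0 = 3 transitions (2 symbol, 1 ε)
  (0·0)+ = 6 transitions (2 symbol, 4 ε)
  (0·0)+·0 = 8 transitions (3 symbol, 5 ε)
  ((0·0)+·0)+ = 11 transitions (3 symbol, 8 ε)
  ((0·0)+·0)+·1 = 13 transitions (4 symbol, 9 ε)

13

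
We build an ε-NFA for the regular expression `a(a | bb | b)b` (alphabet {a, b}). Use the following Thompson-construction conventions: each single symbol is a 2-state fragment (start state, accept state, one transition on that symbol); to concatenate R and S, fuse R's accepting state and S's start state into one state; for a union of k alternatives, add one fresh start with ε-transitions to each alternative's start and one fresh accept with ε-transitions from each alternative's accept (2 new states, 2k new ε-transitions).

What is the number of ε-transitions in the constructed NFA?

Per subexpression:
Each of the 6 symbol leaves contributes 0 ε-transitions.
  bb : 0 ε-transitions
  a | bb | b : 6 ε-transitions
  a(a | bb | b)b : 6 ε-transitions

6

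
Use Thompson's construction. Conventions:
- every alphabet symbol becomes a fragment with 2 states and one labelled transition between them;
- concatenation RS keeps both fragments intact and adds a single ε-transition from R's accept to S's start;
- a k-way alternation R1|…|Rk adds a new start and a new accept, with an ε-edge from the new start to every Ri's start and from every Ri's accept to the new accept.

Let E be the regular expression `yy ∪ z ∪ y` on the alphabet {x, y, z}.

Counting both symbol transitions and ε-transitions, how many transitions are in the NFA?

11

Recursing over subexpressions:
Each of the 4 symbol leaves contributes 1 transition (1 symbol, 0 ε).
  yy — 3 transitions (2 symbol, 1 ε)
  yy ∪ z ∪ y — 11 transitions (4 symbol, 7 ε)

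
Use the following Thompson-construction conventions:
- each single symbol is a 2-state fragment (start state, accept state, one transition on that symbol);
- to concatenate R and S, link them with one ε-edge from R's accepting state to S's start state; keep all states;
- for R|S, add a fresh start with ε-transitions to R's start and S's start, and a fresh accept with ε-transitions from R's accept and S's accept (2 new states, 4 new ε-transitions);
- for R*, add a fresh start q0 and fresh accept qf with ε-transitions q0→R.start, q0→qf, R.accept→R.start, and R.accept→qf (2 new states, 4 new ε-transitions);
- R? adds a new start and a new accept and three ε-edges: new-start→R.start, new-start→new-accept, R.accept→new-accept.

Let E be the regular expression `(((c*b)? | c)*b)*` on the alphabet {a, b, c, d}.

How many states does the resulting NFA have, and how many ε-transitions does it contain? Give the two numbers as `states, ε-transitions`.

Recursing over subexpressions:
Each of the 4 symbol leaves contributes 2 states and 0 ε-transitions.
  c* — 4 states, 4 ε-transitions
  c*b — 6 states, 5 ε-transitions
  (c*b)? — 8 states, 8 ε-transitions
  (c*b)? | c — 12 states, 12 ε-transitions
  ((c*b)? | c)* — 14 states, 16 ε-transitions
  ((c*b)? | c)*b — 16 states, 17 ε-transitions
  (((c*b)? | c)*b)* — 18 states, 21 ε-transitions

18, 21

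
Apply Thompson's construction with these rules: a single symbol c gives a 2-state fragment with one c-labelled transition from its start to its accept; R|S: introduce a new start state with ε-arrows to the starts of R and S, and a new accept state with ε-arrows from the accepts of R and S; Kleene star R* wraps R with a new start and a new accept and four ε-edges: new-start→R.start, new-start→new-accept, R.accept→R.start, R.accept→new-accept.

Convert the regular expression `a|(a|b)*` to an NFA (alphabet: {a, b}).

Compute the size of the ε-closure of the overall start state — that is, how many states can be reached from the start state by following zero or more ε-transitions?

Work bottom-up. For each fragment F, track |ε-closure(F.start)| and whether F's accept lies in that closure (i.e. whether F accepts ε). A single-symbol fragment has closure size 1 and does not accept ε.
  a|b : new start ε-reaches every alternative's start; none of them accept ε, so the new accept is not reached: C = 1 + 1 + 1 = 3
  (a|b)* : C = 1 (new start) + 3 (body) + 1 (new accept) = 5
  a|(a|b)* : new start ε-reaches every alternative's start; at least one alternative accepts ε, so the union's new accept is reached too: C = 1 + 1 + 5 + 1 = 8

8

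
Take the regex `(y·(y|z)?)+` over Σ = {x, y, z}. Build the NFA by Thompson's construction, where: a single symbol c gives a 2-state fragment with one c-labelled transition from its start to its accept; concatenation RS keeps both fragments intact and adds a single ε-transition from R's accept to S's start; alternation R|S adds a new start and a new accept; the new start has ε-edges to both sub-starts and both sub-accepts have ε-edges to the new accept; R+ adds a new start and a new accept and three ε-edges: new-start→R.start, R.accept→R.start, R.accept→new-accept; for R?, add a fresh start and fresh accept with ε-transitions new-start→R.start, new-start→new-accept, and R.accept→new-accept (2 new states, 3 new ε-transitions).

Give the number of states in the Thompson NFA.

12

Bottom-up over the parse tree:
Each of the 3 symbol leaves contributes a 2-state fragment.
  y|z — 6 states
  (y|z)? — 8 states
  y·(y|z)? — 10 states
  (y·(y|z)?)+ — 12 states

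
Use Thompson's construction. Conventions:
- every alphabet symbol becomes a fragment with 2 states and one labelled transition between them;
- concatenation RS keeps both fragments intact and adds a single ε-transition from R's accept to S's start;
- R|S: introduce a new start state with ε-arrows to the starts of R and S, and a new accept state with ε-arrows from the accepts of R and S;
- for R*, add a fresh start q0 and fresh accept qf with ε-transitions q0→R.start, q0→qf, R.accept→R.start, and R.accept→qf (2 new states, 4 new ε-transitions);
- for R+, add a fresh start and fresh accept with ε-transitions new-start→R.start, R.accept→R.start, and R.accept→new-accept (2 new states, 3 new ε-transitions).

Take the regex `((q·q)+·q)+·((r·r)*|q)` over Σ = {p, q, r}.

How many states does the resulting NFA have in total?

Building bottom-up:
Each of the 6 symbol leaves contributes a 2-state fragment.
  q·q = 4 states
  (q·q)+ = 6 states
  (q·q)+·q = 8 states
  ((q·q)+·q)+ = 10 states
  r·r = 4 states
  (r·r)* = 6 states
  (r·r)*|q = 10 states
  ((q·q)+·q)+·((r·r)*|q) = 20 states

20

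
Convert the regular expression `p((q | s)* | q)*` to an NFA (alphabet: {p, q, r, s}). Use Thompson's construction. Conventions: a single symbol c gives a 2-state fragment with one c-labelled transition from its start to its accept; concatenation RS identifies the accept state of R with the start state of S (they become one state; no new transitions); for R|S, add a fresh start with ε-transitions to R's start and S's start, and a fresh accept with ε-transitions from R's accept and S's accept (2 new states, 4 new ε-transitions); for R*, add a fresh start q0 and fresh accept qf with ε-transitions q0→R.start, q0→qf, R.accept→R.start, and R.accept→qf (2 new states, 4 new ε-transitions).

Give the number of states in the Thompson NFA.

15

Building bottom-up:
Each of the 4 symbol leaves contributes a 2-state fragment.
  q | s → 6 states
  (q | s)* → 8 states
  (q | s)* | q → 12 states
  ((q | s)* | q)* → 14 states
  p((q | s)* | q)* → 15 states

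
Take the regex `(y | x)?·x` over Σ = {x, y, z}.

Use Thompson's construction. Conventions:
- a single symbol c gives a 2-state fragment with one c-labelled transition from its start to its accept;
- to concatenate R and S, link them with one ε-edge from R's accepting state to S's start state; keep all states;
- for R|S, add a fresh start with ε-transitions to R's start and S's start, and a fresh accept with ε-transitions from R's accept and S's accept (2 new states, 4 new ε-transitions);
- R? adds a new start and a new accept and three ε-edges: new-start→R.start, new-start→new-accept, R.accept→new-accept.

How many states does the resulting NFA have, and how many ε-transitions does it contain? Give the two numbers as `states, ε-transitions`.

By structural recursion:
Each of the 3 symbol leaves contributes 2 states and 0 ε-transitions.
  y | x — 6 states, 4 ε-transitions
  (y | x)? — 8 states, 7 ε-transitions
  (y | x)?·x — 10 states, 8 ε-transitions

10, 8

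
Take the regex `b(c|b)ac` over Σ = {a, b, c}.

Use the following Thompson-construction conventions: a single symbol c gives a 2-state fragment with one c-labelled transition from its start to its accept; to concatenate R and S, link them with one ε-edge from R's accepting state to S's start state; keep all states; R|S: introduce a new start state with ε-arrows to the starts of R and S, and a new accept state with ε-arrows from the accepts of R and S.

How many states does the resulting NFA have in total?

12

Recursing over subexpressions:
Each of the 5 symbol leaves contributes a 2-state fragment.
  c|b — 6 states
  b(c|b)ac — 12 states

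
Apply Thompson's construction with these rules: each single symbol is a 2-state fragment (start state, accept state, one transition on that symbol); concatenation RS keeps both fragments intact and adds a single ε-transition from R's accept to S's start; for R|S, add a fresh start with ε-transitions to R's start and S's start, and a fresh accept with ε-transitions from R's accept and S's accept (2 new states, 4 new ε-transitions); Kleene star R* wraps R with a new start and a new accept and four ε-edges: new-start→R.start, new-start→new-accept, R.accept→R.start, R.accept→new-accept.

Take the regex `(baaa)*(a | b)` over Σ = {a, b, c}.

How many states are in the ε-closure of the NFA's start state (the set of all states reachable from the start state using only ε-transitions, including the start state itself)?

Work bottom-up. For each fragment F, track |ε-closure(F.start)| and whether F's accept lies in that closure (i.e. whether F accepts ε). A single-symbol fragment has closure size 1 and does not accept ε.
  baaa — |closure| equals the left operand's closure size = 1 (its accept is not ε-reachable, so the closure stops there)
  (baaa)* — the star's fresh start ε-reaches both the body's start and the fresh accept: |closure| = 2 + 1 = 3
  a | b — |closure| = 1 + 1 + 1 = 3 (the new accept is not ε-reachable since no branch accepts ε)
  (baaa)*(a | b) — |closure| = 3 + 3 = 6 (closure spills across the concat boundary because the left factor accepts ε)

6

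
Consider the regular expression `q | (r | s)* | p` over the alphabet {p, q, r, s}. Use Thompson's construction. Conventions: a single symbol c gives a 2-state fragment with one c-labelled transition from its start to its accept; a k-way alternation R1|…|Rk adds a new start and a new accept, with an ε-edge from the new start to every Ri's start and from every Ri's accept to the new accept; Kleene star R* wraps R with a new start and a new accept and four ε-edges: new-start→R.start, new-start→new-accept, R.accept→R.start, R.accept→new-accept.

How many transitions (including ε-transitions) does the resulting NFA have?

18

Building bottom-up:
Each of the 4 symbol leaves contributes 1 transition (1 symbol, 0 ε).
  r | s : 6 transitions (2 symbol, 4 ε)
  (r | s)* : 10 transitions (2 symbol, 8 ε)
  q | (r | s)* | p : 18 transitions (4 symbol, 14 ε)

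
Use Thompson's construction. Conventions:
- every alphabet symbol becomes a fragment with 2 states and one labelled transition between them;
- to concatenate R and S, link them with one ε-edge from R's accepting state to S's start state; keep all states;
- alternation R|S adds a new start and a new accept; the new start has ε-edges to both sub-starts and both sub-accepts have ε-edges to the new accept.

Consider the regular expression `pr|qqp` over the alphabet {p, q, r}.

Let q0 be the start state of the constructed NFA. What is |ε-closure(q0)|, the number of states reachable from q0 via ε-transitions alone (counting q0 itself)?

3

Work bottom-up. For each fragment F, track |ε-closure(F.start)| and whether F's accept lies in that closure (i.e. whether F accepts ε). A single-symbol fragment has closure size 1 and does not accept ε.
  pr — |ε-closure| equals the left operand's closure size = 1 (its accept is not ε-reachable, so the closure stops there)
  qqp — |ε-closure| equals the left operand's closure size = 1 (its accept is not ε-reachable, so the closure stops there)
  pr|qqp — |ε-closure| = 1 + 1 + 1 = 3 (the new accept is not ε-reachable since no branch accepts ε)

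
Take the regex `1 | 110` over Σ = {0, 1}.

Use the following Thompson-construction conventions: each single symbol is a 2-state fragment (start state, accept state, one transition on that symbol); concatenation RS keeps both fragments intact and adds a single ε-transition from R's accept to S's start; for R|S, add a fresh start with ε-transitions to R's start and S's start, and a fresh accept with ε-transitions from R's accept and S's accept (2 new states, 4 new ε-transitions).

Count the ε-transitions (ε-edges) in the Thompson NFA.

6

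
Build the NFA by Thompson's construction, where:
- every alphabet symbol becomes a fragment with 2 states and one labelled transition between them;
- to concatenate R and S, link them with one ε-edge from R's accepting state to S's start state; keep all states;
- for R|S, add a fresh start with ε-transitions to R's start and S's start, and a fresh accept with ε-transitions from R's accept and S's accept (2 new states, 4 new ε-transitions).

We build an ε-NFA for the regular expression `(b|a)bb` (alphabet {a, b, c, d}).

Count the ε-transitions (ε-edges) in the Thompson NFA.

6

Building bottom-up:
Each of the 4 symbol leaves contributes 0 ε-transitions.
  b|a → 4 ε-transitions
  (b|a)bb → 6 ε-transitions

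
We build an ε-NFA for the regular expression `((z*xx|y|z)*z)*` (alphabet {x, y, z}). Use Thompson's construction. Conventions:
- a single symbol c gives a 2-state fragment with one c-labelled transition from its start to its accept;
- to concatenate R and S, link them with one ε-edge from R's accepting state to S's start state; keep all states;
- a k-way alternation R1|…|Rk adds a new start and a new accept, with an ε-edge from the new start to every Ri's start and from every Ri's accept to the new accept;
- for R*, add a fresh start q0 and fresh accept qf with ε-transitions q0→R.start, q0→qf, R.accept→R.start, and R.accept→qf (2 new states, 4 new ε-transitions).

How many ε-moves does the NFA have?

Bottom-up over the parse tree:
Each of the 6 symbol leaves contributes 0 ε-transitions.
  z* — 4 ε-transitions
  z*xx — 6 ε-transitions
  z*xx|y|z — 12 ε-transitions
  (z*xx|y|z)* — 16 ε-transitions
  (z*xx|y|z)*z — 17 ε-transitions
  ((z*xx|y|z)*z)* — 21 ε-transitions

21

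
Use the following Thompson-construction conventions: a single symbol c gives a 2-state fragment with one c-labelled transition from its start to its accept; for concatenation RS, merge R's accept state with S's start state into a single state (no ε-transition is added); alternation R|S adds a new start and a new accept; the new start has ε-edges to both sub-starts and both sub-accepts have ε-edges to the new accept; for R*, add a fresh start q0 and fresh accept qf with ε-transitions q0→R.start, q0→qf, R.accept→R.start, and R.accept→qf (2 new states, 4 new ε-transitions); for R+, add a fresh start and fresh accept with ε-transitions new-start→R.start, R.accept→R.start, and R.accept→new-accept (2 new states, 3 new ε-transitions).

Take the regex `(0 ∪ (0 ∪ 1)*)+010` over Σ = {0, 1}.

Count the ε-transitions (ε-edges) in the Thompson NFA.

15

Building bottom-up:
Each of the 6 symbol leaves contributes 0 ε-transitions.
  0 ∪ 1 — 4 ε-transitions
  (0 ∪ 1)* — 8 ε-transitions
  0 ∪ (0 ∪ 1)* — 12 ε-transitions
  (0 ∪ (0 ∪ 1)*)+ — 15 ε-transitions
  (0 ∪ (0 ∪ 1)*)+010 — 15 ε-transitions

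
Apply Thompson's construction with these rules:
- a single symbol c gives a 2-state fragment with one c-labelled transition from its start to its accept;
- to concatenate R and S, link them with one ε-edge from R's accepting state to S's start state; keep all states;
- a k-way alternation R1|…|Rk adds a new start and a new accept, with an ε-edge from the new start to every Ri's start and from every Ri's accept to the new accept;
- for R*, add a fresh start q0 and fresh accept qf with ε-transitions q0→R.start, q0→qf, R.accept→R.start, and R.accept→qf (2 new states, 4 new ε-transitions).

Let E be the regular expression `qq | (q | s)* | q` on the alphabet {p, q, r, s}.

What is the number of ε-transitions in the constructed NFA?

15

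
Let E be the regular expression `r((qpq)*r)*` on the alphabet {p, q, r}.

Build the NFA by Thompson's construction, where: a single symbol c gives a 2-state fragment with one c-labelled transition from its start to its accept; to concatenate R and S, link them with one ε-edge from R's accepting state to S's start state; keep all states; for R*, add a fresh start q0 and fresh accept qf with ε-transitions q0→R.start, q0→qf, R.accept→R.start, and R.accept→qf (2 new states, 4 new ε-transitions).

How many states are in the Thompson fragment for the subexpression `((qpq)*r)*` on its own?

12

Fragment for `((qpq)*r)*`:
Each of the 4 symbol leaves contributes a 2-state fragment.
  qpq = 6 states
  (qpq)* = 8 states
  (qpq)*r = 10 states
  ((qpq)*r)* = 12 states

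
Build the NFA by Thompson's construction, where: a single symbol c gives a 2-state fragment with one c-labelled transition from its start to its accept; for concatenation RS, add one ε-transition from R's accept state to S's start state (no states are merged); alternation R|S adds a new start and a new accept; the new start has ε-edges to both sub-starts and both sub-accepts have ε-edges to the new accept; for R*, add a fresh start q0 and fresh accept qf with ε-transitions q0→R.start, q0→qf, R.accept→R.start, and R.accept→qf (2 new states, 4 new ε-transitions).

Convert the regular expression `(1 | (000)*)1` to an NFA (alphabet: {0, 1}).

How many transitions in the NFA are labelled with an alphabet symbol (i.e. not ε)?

Building bottom-up:
Each of the 5 symbol leaves contributes exactly 1 symbol transition.
  000 : 3 symbol transitions
  (000)* : 3 symbol transitions
  1 | (000)* : 4 symbol transitions
  (1 | (000)*)1 : 5 symbol transitions

5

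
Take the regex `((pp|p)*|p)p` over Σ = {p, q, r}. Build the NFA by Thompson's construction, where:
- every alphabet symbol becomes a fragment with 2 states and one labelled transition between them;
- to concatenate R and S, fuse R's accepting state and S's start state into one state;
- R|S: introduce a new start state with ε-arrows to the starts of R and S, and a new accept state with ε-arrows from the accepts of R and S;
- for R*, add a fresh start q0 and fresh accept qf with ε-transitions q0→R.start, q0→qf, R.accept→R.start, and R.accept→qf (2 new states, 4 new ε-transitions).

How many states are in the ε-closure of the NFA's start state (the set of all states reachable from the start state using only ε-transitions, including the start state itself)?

8

Let C(F) = |ε-closure(F.start)| within fragment F, and note whether F accepts ε. Symbol fragments have C = 1 and do not accept ε. Then:
  pp — |ε-closure| equals the left operand's closure size = 1 (its accept is not ε-reachable, so the closure stops there)
  pp|p — |ε-closure| = 1 + 1 + 1 = 3 (the new accept is not ε-reachable since no branch accepts ε)
  (pp|p)* — |ε-closure| = 1 (new start) + 3 (body) + 1 (new accept) = 5
  (pp|p)*|p — new start ε-reaches every alternative's start; at least one alternative accepts ε, so the union's new accept is reached too: |ε-closure| = 1 + 5 + 1 + 1 = 8
  ((pp|p)*|p)p — |ε-closure| = 8 + (1−1) = 8 (closure spills across the concat boundary because the left factor accepts ε)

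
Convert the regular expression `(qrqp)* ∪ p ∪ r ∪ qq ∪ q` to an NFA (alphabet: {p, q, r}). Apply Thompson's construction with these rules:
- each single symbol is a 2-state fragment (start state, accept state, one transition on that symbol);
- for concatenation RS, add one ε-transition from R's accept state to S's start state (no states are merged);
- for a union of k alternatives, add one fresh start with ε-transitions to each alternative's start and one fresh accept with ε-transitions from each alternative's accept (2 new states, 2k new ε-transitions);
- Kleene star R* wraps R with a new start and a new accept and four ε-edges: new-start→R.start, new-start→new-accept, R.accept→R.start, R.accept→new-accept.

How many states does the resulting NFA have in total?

22

Per subexpression:
Each of the 9 symbol leaves contributes a 2-state fragment.
  qrqp → 8 states
  (qrqp)* → 10 states
  qq → 4 states
  (qrqp)* ∪ p ∪ r ∪ qq ∪ q → 22 states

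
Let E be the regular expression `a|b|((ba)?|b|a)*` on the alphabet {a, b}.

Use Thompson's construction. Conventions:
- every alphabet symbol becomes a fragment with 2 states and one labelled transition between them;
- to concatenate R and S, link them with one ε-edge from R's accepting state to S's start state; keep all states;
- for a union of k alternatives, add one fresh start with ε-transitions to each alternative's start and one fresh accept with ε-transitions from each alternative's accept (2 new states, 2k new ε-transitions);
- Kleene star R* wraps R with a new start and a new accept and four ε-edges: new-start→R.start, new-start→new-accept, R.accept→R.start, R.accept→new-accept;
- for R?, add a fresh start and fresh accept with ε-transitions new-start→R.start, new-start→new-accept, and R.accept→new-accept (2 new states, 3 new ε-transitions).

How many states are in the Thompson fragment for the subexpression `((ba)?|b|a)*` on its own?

14

Fragment for `((ba)?|b|a)*`:
Each of the 4 symbol leaves contributes a 2-state fragment.
  ba = 4 states
  (ba)? = 6 states
  (ba)?|b|a = 12 states
  ((ba)?|b|a)* = 14 states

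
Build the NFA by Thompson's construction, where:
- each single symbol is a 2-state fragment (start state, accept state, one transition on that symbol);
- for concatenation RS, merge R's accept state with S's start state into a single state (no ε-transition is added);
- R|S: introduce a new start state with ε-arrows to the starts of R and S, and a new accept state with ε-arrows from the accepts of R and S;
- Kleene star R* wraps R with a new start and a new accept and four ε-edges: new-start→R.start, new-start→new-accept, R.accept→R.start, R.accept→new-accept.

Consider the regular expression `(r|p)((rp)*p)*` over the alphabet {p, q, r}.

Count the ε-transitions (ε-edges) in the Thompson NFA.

Building bottom-up:
Each of the 5 symbol leaves contributes 0 ε-transitions.
  r|p : 4 ε-transitions
  rp : 0 ε-transitions
  (rp)* : 4 ε-transitions
  (rp)*p : 4 ε-transitions
  ((rp)*p)* : 8 ε-transitions
  (r|p)((rp)*p)* : 12 ε-transitions

12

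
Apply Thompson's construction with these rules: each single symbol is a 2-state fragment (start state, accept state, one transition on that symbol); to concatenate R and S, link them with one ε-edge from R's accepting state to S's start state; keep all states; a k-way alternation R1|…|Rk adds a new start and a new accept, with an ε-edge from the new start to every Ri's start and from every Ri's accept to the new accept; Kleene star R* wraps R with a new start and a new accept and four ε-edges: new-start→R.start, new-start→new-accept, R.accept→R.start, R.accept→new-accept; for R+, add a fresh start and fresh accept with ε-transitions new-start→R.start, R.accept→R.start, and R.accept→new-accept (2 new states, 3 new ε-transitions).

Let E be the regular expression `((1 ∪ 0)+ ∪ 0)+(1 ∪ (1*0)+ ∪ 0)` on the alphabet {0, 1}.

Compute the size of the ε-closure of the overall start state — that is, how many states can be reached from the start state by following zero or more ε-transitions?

7

Work bottom-up. For each fragment F, track |ε-closure(F.start)| and whether F's accept lies in that closure (i.e. whether F accepts ε). A single-symbol fragment has closure size 1 and does not accept ε.
  1 ∪ 0 — new start ε-reaches every alternative's start; none of them accept ε, so the new accept is not reached: |closure| = 1 + 1 + 1 = 3
  (1 ∪ 0)+ — |closure| = 1 + 3 = 4 (the body doesn't accept ε, so the new accept is not reached)
  (1 ∪ 0)+ ∪ 0 — new start ε-reaches every alternative's start; none of them accept ε, so the new accept is not reached: |closure| = 1 + 4 + 1 = 6
  ((1 ∪ 0)+ ∪ 0)+ — new start ε-reaches only the body's start; the new accept needs a symbol first: |closure| = 1 + 6 = 7
  1* — new start has ε-edges to the inner start and to the new accept, so |closure| = 2 + 1 = 3
  1*0 — the left operand accepts ε, so the closure extends into the next operand (via the concat ε-link); |closure| = 3 + 1 = 4
  (1*0)+ — |closure| = 1 + 4 = 5 (the body doesn't accept ε, so the new accept is not reached)
  1 ∪ (1*0)+ ∪ 0 — new start ε-reaches every alternative's start; none of them accept ε, so the new accept is not reached: |closure| = 1 + 1 + 5 + 1 = 8
  ((1 ∪ 0)+ ∪ 0)+(1 ∪ (1*0)+ ∪ 0) — same as the first factor's closure: |closure| = 7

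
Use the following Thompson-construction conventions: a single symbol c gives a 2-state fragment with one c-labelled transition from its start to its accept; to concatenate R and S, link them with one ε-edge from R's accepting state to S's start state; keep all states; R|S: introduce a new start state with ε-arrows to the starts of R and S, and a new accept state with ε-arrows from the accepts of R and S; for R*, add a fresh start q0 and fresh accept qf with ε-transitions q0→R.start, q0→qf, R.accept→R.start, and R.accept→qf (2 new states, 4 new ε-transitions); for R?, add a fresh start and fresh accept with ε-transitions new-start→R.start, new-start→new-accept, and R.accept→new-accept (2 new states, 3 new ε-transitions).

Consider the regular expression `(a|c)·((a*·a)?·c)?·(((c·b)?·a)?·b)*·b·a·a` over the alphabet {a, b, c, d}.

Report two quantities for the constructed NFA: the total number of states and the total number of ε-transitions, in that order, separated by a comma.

38, 34

Bottom-up over the parse tree:
Each of the 12 symbol leaves contributes 2 states and 0 ε-transitions.
  a|c — 6 states, 4 ε-transitions
  a* — 4 states, 4 ε-transitions
  a*·a — 6 states, 5 ε-transitions
  (a*·a)? — 8 states, 8 ε-transitions
  (a*·a)?·c — 10 states, 9 ε-transitions
  ((a*·a)?·c)? — 12 states, 12 ε-transitions
  c·b — 4 states, 1 ε-transition
  (c·b)? — 6 states, 4 ε-transitions
  (c·b)?·a — 8 states, 5 ε-transitions
  ((c·b)?·a)? — 10 states, 8 ε-transitions
  ((c·b)?·a)?·b — 12 states, 9 ε-transitions
  (((c·b)?·a)?·b)* — 14 states, 13 ε-transitions
  (a|c)·((a*·a)?·c)?·(((c·b)?·a)?·b)*·b·a·a — 38 states, 34 ε-transitions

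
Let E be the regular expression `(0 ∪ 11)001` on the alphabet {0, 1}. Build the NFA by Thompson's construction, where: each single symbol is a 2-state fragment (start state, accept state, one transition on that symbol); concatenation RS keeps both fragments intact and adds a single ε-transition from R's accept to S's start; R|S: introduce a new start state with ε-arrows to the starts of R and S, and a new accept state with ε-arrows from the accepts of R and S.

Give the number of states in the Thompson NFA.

14

Building bottom-up:
Each of the 6 symbol leaves contributes a 2-state fragment.
  11 : 4 states
  0 ∪ 11 : 8 states
  (0 ∪ 11)001 : 14 states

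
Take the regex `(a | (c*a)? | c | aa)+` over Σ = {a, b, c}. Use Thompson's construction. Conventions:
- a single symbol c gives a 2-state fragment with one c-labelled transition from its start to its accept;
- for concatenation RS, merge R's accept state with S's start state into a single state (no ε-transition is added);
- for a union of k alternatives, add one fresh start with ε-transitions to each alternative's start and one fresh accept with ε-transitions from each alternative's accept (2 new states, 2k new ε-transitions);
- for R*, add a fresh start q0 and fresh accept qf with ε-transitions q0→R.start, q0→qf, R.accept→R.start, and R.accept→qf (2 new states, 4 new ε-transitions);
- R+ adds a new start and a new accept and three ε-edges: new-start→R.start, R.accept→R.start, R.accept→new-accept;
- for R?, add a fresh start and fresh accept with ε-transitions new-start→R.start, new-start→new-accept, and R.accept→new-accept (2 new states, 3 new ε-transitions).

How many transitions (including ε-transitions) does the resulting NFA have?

Building bottom-up:
Each of the 6 symbol leaves contributes 1 transition (1 symbol, 0 ε).
  c* : 5 transitions (1 symbol, 4 ε)
  c*a : 6 transitions (2 symbol, 4 ε)
  (c*a)? : 9 transitions (2 symbol, 7 ε)
  aa : 2 transitions (2 symbol, 0 ε)
  a | (c*a)? | c | aa : 21 transitions (6 symbol, 15 ε)
  (a | (c*a)? | c | aa)+ : 24 transitions (6 symbol, 18 ε)

24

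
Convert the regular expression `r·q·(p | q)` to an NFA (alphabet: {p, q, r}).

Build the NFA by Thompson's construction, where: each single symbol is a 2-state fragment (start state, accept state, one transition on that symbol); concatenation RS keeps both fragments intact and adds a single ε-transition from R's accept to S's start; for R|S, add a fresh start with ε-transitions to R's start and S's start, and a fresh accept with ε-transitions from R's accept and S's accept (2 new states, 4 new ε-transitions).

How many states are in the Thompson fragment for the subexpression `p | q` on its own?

6

Fragment for `p | q`:
Each of the 2 symbol leaves contributes a 2-state fragment.
  p | q → 6 states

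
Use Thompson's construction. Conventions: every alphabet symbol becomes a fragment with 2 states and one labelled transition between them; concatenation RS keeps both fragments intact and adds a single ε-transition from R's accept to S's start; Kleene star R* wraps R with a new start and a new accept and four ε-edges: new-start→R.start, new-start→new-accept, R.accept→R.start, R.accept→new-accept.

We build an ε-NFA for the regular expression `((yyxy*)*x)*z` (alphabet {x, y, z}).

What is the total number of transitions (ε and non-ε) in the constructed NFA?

23

Building bottom-up:
Each of the 6 symbol leaves contributes 1 transition (1 symbol, 0 ε).
  y* = 5 transitions (1 symbol, 4 ε)
  yyxy* = 11 transitions (4 symbol, 7 ε)
  (yyxy*)* = 15 transitions (4 symbol, 11 ε)
  (yyxy*)*x = 17 transitions (5 symbol, 12 ε)
  ((yyxy*)*x)* = 21 transitions (5 symbol, 16 ε)
  ((yyxy*)*x)*z = 23 transitions (6 symbol, 17 ε)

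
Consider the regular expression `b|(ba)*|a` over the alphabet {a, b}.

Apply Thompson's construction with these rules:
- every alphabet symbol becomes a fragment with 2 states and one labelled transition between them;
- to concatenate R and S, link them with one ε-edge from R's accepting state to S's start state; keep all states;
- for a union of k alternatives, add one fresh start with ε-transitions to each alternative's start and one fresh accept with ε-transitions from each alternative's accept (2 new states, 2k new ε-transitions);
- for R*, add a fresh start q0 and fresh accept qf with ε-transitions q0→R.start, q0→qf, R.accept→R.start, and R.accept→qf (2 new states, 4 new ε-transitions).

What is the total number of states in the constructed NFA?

By structural recursion:
Each of the 4 symbol leaves contributes a 2-state fragment.
  ba = 4 states
  (ba)* = 6 states
  b|(ba)*|a = 12 states

12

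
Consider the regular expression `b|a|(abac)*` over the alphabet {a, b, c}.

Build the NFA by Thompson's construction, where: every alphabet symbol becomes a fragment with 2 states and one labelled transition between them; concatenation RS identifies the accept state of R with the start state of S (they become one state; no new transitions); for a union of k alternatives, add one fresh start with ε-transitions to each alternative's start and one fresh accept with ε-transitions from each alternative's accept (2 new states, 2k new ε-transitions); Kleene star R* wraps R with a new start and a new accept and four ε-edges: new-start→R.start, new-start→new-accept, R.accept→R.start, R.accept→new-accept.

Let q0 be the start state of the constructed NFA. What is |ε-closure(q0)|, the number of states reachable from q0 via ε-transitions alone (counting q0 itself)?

7

Work bottom-up. For each fragment F, track |ε-closure(F.start)| and whether F's accept lies in that closure (i.e. whether F accepts ε). A single-symbol fragment has closure size 1 and does not accept ε.
  abac → same as the first factor's closure: |closure| = 1
  (abac)* → |closure| = 1 (new start) + 1 (body) + 1 (new accept) = 3
  b|a|(abac)* → new start ε-reaches every alternative's start; at least one alternative accepts ε, so the union's new accept is reached too: |closure| = 1 + 1 + 1 + 3 + 1 = 7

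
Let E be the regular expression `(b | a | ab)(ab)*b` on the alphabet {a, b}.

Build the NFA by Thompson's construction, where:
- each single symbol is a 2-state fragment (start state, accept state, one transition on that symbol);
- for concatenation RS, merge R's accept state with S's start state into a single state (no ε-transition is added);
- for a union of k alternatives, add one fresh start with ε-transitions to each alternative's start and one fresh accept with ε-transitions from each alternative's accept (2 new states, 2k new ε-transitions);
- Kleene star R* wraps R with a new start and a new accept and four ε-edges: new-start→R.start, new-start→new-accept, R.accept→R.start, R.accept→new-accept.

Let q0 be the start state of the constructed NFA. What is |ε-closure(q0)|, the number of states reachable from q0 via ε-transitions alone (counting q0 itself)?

Compute the ε-closure size of each fragment's start state recursively; a symbol fragment's start has no outgoing ε-edge, so its closure is just itself (size 1).
  ab : |ε-closure| equals the left operand's closure size = 1 (its accept is not ε-reachable, so the closure stops there)
  b | a | ab : new start ε-reaches every alternative's start; none of them accept ε, so the new accept is not reached: |ε-closure| = 1 + 1 + 1 + 1 = 4
  ab : |ε-closure| equals the left operand's closure size = 1 (its accept is not ε-reachable, so the closure stops there)
  (ab)* : new start has ε-edges to the inner start and to the new accept, so |ε-closure| = 2 + 1 = 3
  (b | a | ab)(ab)*b : |ε-closure| equals the left operand's closure size = 4 (its accept is not ε-reachable, so the closure stops there)

4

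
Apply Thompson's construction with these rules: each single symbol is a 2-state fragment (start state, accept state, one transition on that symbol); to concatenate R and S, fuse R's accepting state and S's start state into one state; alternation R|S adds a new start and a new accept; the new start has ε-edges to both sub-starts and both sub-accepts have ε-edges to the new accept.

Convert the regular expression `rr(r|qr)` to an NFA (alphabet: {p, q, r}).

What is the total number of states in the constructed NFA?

9

Recursing over subexpressions:
Each of the 5 symbol leaves contributes a 2-state fragment.
  qr — 3 states
  r|qr — 7 states
  rr(r|qr) — 9 states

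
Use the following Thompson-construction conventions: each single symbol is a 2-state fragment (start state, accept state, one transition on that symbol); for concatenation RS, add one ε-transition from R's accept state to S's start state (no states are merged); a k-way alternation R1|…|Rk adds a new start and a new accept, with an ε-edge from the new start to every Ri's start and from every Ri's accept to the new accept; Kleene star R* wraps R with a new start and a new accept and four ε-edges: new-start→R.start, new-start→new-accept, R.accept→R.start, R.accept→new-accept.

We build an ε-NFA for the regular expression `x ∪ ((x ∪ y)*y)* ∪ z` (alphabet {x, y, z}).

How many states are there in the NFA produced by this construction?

Building bottom-up:
Each of the 5 symbol leaves contributes a 2-state fragment.
  x ∪ y — 6 states
  (x ∪ y)* — 8 states
  (x ∪ y)*y — 10 states
  ((x ∪ y)*y)* — 12 states
  x ∪ ((x ∪ y)*y)* ∪ z — 18 states

18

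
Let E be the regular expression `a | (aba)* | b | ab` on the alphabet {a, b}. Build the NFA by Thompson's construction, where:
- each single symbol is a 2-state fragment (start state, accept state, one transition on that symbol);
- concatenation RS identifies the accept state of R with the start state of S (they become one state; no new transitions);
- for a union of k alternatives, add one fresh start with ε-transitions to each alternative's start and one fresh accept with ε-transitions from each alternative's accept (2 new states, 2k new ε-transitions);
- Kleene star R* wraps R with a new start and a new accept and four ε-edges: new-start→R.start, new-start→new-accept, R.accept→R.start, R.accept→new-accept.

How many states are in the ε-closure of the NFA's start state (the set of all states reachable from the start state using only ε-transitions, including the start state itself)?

Work bottom-up. For each fragment F, track |ε-closure(F.start)| and whether F's accept lies in that closure (i.e. whether F accepts ε). A single-symbol fragment has closure size 1 and does not accept ε.
  aba → C equals the left operand's closure size = 1 (its accept is not ε-reachable, so the closure stops there)
  (aba)* → new start has ε-edges to the inner start and to the new accept, so C = 2 + 1 = 3
  ab → C equals the left operand's closure size = 1 (its accept is not ε-reachable, so the closure stops there)
  a | (aba)* | b | ab → new start ε-reaches every alternative's start; at least one alternative accepts ε, so the union's new accept is reached too: C = 1 + 1 + 3 + 1 + 1 + 1 = 8

8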